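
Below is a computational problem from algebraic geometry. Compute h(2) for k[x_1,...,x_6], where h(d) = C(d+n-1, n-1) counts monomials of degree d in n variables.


The Hilbert function for the polynomial ring in 6 variables is:
h(d) = C(d+n-1, n-1)
h(2) = C(2+6-1, 6-1) = C(7, 5)
= 7! / (5! * 2!)
= 21

21


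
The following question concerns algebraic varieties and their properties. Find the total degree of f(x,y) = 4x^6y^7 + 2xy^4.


Examine each term for its total degree (sum of exponents).
  Term '4x^6y^7' has total degree 6+7 = 13.
  Term '2xy^4' has total degree 1+4 = 5.
The maximum total degree among all terms is 13.

13


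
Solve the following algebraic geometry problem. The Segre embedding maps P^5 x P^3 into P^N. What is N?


The Segre embedding maps P^m x P^n into P^N via
all products of coordinates from each factor.
N = (m+1)(n+1) - 1
N = (5+1)(3+1) - 1
N = 6*4 - 1
N = 24 - 1 = 23

23


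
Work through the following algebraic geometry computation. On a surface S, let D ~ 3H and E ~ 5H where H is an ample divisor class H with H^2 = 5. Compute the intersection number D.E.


Using bilinearity of the intersection pairing on a surface S:
(aH).(bH) = ab * (H.H)
We have H^2 = 5.
D.E = (3H).(5H) = 3*5*5
= 15*5
= 75

75


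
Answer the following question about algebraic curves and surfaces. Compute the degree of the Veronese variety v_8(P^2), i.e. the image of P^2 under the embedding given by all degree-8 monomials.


The Veronese variety v_8(P^2) has degree d^r.
d^r = 8^2 = 64

64


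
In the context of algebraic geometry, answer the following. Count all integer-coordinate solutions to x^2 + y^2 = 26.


Systematically check integer values of x where x^2 <= 26.
For each valid x, check if 26 - x^2 is a perfect square.
x=1: 26 - 1 = 25, sqrt = 5 (valid)
x=5: 26 - 25 = 1, sqrt = 1 (valid)
Total integer solutions found: 8

8


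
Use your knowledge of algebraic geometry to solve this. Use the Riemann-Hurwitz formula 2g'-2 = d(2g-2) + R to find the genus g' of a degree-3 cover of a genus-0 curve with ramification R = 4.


Riemann-Hurwitz formula: 2g' - 2 = d(2g - 2) + R
Given: d = 3, g = 0, R = 4
2g' - 2 = 3*(2*0 - 2) + 4
2g' - 2 = 3*(-2) + 4
2g' - 2 = -6 + 4 = -2
2g' = 0
g' = 0

0


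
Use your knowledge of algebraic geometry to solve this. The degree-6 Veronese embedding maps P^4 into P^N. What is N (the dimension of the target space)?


The Veronese embedding v_d: P^n -> P^N maps each point to all
degree-d monomials in n+1 homogeneous coordinates.
N = C(n+d, d) - 1
N = C(4+6, 6) - 1
N = C(10, 6) - 1
C(10, 6) = 210
N = 210 - 1 = 209

209


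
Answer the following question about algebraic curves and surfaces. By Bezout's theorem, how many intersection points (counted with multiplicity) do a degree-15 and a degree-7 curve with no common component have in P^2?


Bezout's theorem states the intersection count equals the product of degrees.
Intersection count = 15 * 7 = 105

105


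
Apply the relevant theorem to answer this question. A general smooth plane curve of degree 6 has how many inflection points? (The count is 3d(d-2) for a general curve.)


For a general smooth plane curve C of degree d, the inflection points are
the intersection of C with its Hessian curve, which has degree 3(d-2).
By Bezout, the total intersection number is d * 3(d-2) = 6 * 12 = 72.
For a general curve every flex is ordinary, so each contributes
multiplicity 1 to C·Hess(C), and the number of distinct inflection
points is 3d(d-2).
Inflection points = 3*6*(6-2) = 3*6*4 = 72

72


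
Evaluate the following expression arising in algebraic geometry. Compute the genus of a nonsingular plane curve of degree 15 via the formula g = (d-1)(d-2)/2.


Using the genus formula for smooth plane curves:
g = (d-1)(d-2)/2
g = (15-1)(15-2)/2
g = 14*13/2
g = 182/2 = 91

91


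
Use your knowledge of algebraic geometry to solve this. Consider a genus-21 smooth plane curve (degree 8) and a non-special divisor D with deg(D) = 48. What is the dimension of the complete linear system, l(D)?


First, compute the genus of a smooth plane curve of degree 8:
g = (d-1)(d-2)/2 = (8-1)(8-2)/2 = 21
For a non-special divisor D (i.e., h^1(D) = 0), Riemann-Roch gives:
l(D) = deg(D) - g + 1
Since deg(D) = 48 >= 2g - 1 = 41, D is non-special.
l(D) = 48 - 21 + 1 = 28

28


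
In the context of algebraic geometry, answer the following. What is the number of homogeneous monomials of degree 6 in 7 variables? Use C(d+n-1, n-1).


The number of degree-6 monomials in 7 variables is C(d+n-1, n-1).
= C(6+7-1, 7-1) = C(12, 6)
= 924

924


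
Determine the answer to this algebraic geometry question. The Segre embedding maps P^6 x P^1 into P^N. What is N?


The Segre embedding maps P^m x P^n into P^N via
all products of coordinates from each factor.
N = (m+1)(n+1) - 1
N = (6+1)(1+1) - 1
N = 7*2 - 1
N = 14 - 1 = 13

13


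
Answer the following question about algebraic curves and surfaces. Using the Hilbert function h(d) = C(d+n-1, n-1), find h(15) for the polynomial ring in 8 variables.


The Hilbert function for the polynomial ring in 8 variables is:
h(d) = C(d+n-1, n-1)
h(15) = C(15+8-1, 8-1) = C(22, 7)
= 22! / (7! * 15!)
= 170544

170544


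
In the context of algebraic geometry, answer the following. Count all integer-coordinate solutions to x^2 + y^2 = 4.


Systematically check integer values of x where x^2 <= 4.
For each valid x, check if 4 - x^2 is a perfect square.
x=0: 4 - 0 = 4, sqrt = 2 (valid)
x=2: 4 - 4 = 0, sqrt = 0 (valid)
Total integer solutions found: 4

4


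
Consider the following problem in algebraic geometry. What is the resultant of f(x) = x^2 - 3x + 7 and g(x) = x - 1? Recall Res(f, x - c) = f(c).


For Res(f, x - c), we evaluate f at x = c.
f(1) = 1^2 - 3*1 + 7
= 1 - 3 + 7
= -2 + 7 = 5
Res(f, g) = 5

5


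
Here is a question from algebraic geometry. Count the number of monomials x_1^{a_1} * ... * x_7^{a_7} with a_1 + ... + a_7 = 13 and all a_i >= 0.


The number of degree-13 monomials in 7 variables is C(d+n-1, n-1).
= C(13+7-1, 7-1) = C(19, 6)
= 27132

27132


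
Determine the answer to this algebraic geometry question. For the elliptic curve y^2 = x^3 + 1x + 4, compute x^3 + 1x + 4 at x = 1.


Compute x^3 + 1x + 4 at x = 1:
x^3 = 1^3 = 1
1*x = 1*1 = 1
Sum: 1 + 1 + 4 = 6

6


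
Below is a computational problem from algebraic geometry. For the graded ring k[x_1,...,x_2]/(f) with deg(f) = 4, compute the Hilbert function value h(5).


For R = k[x_1,...,x_n]/(f) with f homogeneous of degree e:
The Hilbert series is (1 - t^e)/(1 - t)^n.
So h(d) = C(d+n-1, n-1) - C(d-e+n-1, n-1) for d >= e.
With n=2, e=4, d=5:
C(5+2-1, 2-1) = C(6, 1) = 6
C(5-4+2-1, 2-1) = C(2, 1) = 2
h(5) = 6 - 2 = 4

4


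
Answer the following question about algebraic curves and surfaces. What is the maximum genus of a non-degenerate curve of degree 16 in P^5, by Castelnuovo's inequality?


Castelnuovo's bound: write d - 1 = m(r-1) + epsilon with 0 <= epsilon < r-1.
d - 1 = 16 - 1 = 15
r - 1 = 5 - 1 = 4
15 = 3*4 + 3, so m = 3, epsilon = 3
pi(d, r) = m(m-1)(r-1)/2 + m*epsilon
= 3*2*4/2 + 3*3
= 24/2 + 9
= 12 + 9 = 21

21


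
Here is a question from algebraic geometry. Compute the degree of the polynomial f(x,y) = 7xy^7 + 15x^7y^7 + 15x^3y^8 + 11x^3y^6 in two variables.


Examine each term for its total degree (sum of exponents).
  Term '7xy^7' has total degree 1+7 = 8.
  Term '15x^7y^7' has total degree 7+7 = 14.
  Term '15x^3y^8' has total degree 3+8 = 11.
  Term '11x^3y^6' has total degree 3+6 = 9.
The maximum total degree among all terms is 14.

14


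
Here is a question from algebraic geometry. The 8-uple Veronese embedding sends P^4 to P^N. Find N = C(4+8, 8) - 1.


The Veronese embedding v_d: P^n -> P^N maps each point to all
degree-d monomials in n+1 homogeneous coordinates.
N = C(n+d, d) - 1
N = C(4+8, 8) - 1
N = C(12, 8) - 1
C(12, 8) = 495
N = 495 - 1 = 494

494


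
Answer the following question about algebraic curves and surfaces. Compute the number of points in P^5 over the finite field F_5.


P^5(F_5) has (q^(n+1) - 1)/(q - 1) points.
= 5^5 + 5^4 + 5^3 + 5^2 + 5^1 + 5^0
= 3125 + 625 + 125 + 25 + 5 + 1
= 3906

3906


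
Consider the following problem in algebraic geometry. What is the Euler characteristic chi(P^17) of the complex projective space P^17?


The complex projective space P^17 has one cell in each even real dimension 0, 2, ..., 34.
The cohomology groups are H^{2k}(P^17) = Z for k = 0,...,17, and 0 otherwise.
Euler characteristic = sum of Betti numbers = 1 per even-dimensional cohomology group.
chi(P^17) = 17 + 1 = 18

18


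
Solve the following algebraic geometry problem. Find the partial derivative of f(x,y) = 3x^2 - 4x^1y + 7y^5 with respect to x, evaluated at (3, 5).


df/dx = 2*3*x^1 + 1*(-4)*x^0*y
At (3,5): 2*3*3^1 + 1*(-4)*3^0*5
= 18 - 20
= -2

-2


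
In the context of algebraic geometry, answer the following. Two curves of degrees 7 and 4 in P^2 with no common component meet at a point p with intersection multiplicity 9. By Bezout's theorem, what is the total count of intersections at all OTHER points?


By Bezout's theorem, the total intersection number is d1 * d2.
Total = 7 * 4 = 28
Intersection multiplicity at p = 9
Remaining intersections = 28 - 9 = 19

19


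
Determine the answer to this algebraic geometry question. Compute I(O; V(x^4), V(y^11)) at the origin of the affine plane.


The intersection multiplicity of V(x^a) and V(y^b) at the origin is:
I(O; V(x^4), V(y^11)) = dim_k(k[x,y]/(x^4, y^11))
A basis for k[x,y]/(x^4, y^11) is the set of monomials x^i * y^j
where 0 <= i < 4 and 0 <= j < 11.
The number of such monomials is 4 * 11 = 44

44


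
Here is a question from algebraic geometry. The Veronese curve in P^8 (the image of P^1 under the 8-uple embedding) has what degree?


The rational normal curve in P^8 is the image of P^1 under the 8-uple Veronese.
A general hyperplane in P^8 pulls back to a degree-8 form on P^1, which has 8 zeros,
so the curve meets a general hyperplane in 8 points. Degree = 8.

8


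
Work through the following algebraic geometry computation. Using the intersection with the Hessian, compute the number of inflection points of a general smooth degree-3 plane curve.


For a general smooth plane curve C of degree d, the inflection points are
the intersection of C with its Hessian curve, which has degree 3(d-2).
By Bezout, the total intersection number is d * 3(d-2) = 3 * 3 = 9.
For a general curve every flex is ordinary, so each contributes
multiplicity 1 to C·Hess(C), and the number of distinct inflection
points is 3d(d-2).
Inflection points = 3*3*(3-2) = 3*3*1 = 9

9


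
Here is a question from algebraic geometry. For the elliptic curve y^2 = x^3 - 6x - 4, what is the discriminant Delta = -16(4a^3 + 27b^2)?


Compute each component:
4a^3 = 4*(-6)^3 = 4*(-216) = -864
27b^2 = 27*(-4)^2 = 27*16 = 432
4a^3 + 27b^2 = -864 + 432 = -432
Delta = -16*(-432) = 6912

6912


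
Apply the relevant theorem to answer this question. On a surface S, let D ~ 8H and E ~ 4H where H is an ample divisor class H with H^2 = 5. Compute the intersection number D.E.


Using bilinearity of the intersection pairing on a surface S:
(aH).(bH) = ab * (H.H)
We have H^2 = 5.
D.E = (8H).(4H) = 8*4*5
= 32*5
= 160

160


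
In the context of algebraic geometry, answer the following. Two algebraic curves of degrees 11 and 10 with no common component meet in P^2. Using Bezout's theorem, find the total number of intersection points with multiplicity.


Bezout's theorem states the intersection count equals the product of degrees.
Intersection count = 11 * 10 = 110

110


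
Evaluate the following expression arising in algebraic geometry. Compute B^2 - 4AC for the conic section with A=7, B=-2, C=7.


The discriminant of a conic Ax^2 + Bxy + Cy^2 + ... = 0 is B^2 - 4AC.
B^2 = (-2)^2 = 4
4AC = 4*7*7 = 196
Discriminant = 4 - 196 = -192

-192


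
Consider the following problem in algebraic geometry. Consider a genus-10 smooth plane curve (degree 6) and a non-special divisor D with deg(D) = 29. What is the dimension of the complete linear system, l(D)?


First, compute the genus of a smooth plane curve of degree 6:
g = (d-1)(d-2)/2 = (6-1)(6-2)/2 = 10
For a non-special divisor D (i.e., h^1(D) = 0), Riemann-Roch gives:
l(D) = deg(D) - g + 1
Since deg(D) = 29 >= 2g - 1 = 19, D is non-special.
l(D) = 29 - 10 + 1 = 20

20


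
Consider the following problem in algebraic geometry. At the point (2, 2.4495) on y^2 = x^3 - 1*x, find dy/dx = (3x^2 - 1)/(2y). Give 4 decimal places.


Using implicit differentiation of y^2 = x^3 - 1*x:
2y * dy/dx = 3x^2 - 1
dy/dx = (3x^2 - 1)/(2y)
Numerator: 3*2^2 - 1 = 11
Denominator: 2*2.4495 = 4.899
dy/dx = 11/4.899 = 2.2454

2.2454


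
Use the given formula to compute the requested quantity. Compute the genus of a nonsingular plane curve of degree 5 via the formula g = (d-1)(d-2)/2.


Using the genus formula for smooth plane curves:
g = (d-1)(d-2)/2
g = (5-1)(5-2)/2
g = 4*3/2
g = 12/2 = 6

6


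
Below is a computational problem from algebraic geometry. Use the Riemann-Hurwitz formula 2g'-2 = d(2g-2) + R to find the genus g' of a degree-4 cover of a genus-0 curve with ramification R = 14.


Riemann-Hurwitz formula: 2g' - 2 = d(2g - 2) + R
Given: d = 4, g = 0, R = 14
2g' - 2 = 4*(2*0 - 2) + 14
2g' - 2 = 4*(-2) + 14
2g' - 2 = -8 + 14 = 6
2g' = 8
g' = 4

4


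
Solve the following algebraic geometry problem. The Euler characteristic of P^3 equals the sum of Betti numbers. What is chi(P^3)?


The complex projective space P^3 has one cell in each even real dimension 0, 2, ..., 6.
The cohomology groups are H^{2k}(P^3) = Z for k = 0,...,3, and 0 otherwise.
Euler characteristic = sum of Betti numbers = 1 per even-dimensional cohomology group.
chi(P^3) = 3 + 1 = 4

4


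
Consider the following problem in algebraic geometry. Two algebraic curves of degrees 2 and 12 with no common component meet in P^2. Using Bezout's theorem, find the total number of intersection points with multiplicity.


Bezout's theorem states the intersection count equals the product of degrees.
Intersection count = 2 * 12 = 24

24


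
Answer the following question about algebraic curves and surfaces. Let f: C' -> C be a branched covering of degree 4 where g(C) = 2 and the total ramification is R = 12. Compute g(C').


Riemann-Hurwitz formula: 2g' - 2 = d(2g - 2) + R
Given: d = 4, g = 2, R = 12
2g' - 2 = 4*(2*2 - 2) + 12
2g' - 2 = 4*2 + 12
2g' - 2 = 8 + 12 = 20
2g' = 22
g' = 11

11


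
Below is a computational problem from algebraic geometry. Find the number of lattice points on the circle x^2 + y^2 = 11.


Systematically check integer values of x where x^2 <= 11.
For each valid x, check if 11 - x^2 is a perfect square.
Total integer solutions found: 0

0


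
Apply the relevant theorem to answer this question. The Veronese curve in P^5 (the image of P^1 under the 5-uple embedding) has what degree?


The rational normal curve in P^5 is the image of P^1 under the 5-uple Veronese.
A general hyperplane in P^5 pulls back to a degree-5 form on P^1, which has 5 zeros,
so the curve meets a general hyperplane in 5 points. Degree = 5.

5


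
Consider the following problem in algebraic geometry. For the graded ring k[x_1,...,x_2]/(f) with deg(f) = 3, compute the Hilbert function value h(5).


For R = k[x_1,...,x_n]/(f) with f homogeneous of degree e:
The Hilbert series is (1 - t^e)/(1 - t)^n.
So h(d) = C(d+n-1, n-1) - C(d-e+n-1, n-1) for d >= e.
With n=2, e=3, d=5:
C(5+2-1, 2-1) = C(6, 1) = 6
C(5-3+2-1, 2-1) = C(3, 1) = 3
h(5) = 6 - 3 = 3

3


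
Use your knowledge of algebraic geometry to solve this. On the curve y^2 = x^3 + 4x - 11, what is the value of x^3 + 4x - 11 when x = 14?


Compute x^3 + 4x - 11 at x = 14:
x^3 = 14^3 = 2744
4*x = 4*14 = 56
Sum: 2744 + 56 - 11 = 2789

2789


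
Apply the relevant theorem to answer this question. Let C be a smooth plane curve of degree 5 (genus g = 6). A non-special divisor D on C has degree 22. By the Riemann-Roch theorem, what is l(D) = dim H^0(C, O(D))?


First, compute the genus of a smooth plane curve of degree 5:
g = (d-1)(d-2)/2 = (5-1)(5-2)/2 = 6
For a non-special divisor D (i.e., h^1(D) = 0), Riemann-Roch gives:
l(D) = deg(D) - g + 1
Since deg(D) = 22 >= 2g - 1 = 11, D is non-special.
l(D) = 22 - 6 + 1 = 17

17


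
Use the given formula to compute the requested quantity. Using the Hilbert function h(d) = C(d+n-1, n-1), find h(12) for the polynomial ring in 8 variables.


The Hilbert function for the polynomial ring in 8 variables is:
h(d) = C(d+n-1, n-1)
h(12) = C(12+8-1, 8-1) = C(19, 7)
= 19! / (7! * 12!)
= 50388

50388


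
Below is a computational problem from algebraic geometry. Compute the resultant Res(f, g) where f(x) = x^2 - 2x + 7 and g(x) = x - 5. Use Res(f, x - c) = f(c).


For Res(f, x - c), we evaluate f at x = c.
f(5) = 5^2 - 2*5 + 7
= 25 - 10 + 7
= 15 + 7 = 22
Res(f, g) = 22

22


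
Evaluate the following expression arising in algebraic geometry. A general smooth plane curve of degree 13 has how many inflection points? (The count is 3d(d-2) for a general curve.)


For a general smooth plane curve C of degree d, the inflection points are
the intersection of C with its Hessian curve, which has degree 3(d-2).
By Bezout, the total intersection number is d * 3(d-2) = 13 * 33 = 429.
For a general curve every flex is ordinary, so each contributes
multiplicity 1 to C·Hess(C), and the number of distinct inflection
points is 3d(d-2).
Inflection points = 3*13*(13-2) = 3*13*11 = 429

429


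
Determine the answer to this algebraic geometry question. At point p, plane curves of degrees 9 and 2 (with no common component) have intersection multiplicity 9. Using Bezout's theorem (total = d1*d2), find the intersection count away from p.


By Bezout's theorem, the total intersection number is d1 * d2.
Total = 9 * 2 = 18
Intersection multiplicity at p = 9
Remaining intersections = 18 - 9 = 9

9


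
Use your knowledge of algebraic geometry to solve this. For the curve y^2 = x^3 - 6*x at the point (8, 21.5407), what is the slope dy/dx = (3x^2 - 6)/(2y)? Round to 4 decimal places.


Using implicit differentiation of y^2 = x^3 - 6*x:
2y * dy/dx = 3x^2 - 6
dy/dx = (3x^2 - 6)/(2y)
Numerator: 3*8^2 - 6 = 186
Denominator: 2*21.5407 = 43.0814
dy/dx = 186/43.0814 = 4.3174

4.3174


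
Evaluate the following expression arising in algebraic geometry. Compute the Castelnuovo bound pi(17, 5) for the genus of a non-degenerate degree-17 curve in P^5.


Castelnuovo's bound: write d - 1 = m(r-1) + epsilon with 0 <= epsilon < r-1.
d - 1 = 17 - 1 = 16
r - 1 = 5 - 1 = 4
16 = 4*4 + 0, so m = 4, epsilon = 0
pi(d, r) = m(m-1)(r-1)/2 + m*epsilon
= 4*3*4/2 + 4*0
= 48/2 + 0
= 24 + 0 = 24

24


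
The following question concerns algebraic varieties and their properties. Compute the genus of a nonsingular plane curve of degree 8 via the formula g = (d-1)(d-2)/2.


Using the genus formula for smooth plane curves:
g = (d-1)(d-2)/2
g = (8-1)(8-2)/2
g = 7*6/2
g = 42/2 = 21

21


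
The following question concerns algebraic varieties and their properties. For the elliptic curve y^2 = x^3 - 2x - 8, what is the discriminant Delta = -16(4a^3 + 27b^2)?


Compute each component:
4a^3 = 4*(-2)^3 = 4*(-8) = -32
27b^2 = 27*(-8)^2 = 27*64 = 1728
4a^3 + 27b^2 = -32 + 1728 = 1696
Delta = -16*1696 = -27136

-27136


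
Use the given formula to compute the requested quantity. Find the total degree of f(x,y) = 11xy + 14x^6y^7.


Examine each term for its total degree (sum of exponents).
  Term '11xy' has total degree 1+1 = 2.
  Term '14x^6y^7' has total degree 6+7 = 13.
The maximum total degree among all terms is 13.

13


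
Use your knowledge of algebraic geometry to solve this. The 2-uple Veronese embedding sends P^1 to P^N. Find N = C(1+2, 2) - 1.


The Veronese embedding v_d: P^n -> P^N maps each point to all
degree-d monomials in n+1 homogeneous coordinates.
N = C(n+d, d) - 1
N = C(1+2, 2) - 1
N = C(3, 2) - 1
C(3, 2) = 3
N = 3 - 1 = 2

2


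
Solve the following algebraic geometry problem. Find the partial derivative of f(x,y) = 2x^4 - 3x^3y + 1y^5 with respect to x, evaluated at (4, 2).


df/dx = 4*2*x^3 + 3*(-3)*x^2*y
At (4,2): 4*2*4^3 + 3*(-3)*4^2*2
= 512 - 288
= 224

224


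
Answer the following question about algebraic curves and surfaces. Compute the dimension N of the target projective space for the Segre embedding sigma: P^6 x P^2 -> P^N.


The Segre embedding maps P^m x P^n into P^N via
all products of coordinates from each factor.
N = (m+1)(n+1) - 1
N = (6+1)(2+1) - 1
N = 7*3 - 1
N = 21 - 1 = 20

20


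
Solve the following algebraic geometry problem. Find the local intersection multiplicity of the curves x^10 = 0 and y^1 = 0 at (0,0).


The intersection multiplicity of V(x^a) and V(y^b) at the origin is:
I(O; V(x^10), V(y^1)) = dim_k(k[x,y]/(x^10, y^1))
A basis for k[x,y]/(x^10, y^1) is the set of monomials x^i * y^j
where 0 <= i < 10 and 0 <= j < 1.
The number of such monomials is 10 * 1 = 10

10


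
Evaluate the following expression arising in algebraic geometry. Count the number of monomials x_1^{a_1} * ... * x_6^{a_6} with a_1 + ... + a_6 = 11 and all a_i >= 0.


The number of degree-11 monomials in 6 variables is C(d+n-1, n-1).
= C(11+6-1, 6-1) = C(16, 5)
= 4368

4368


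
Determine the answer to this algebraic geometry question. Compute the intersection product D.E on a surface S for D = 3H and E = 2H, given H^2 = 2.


Using bilinearity of the intersection pairing on a surface S:
(aH).(bH) = ab * (H.H)
We have H^2 = 2.
D.E = (3H).(2H) = 3*2*2
= 6*2
= 12

12


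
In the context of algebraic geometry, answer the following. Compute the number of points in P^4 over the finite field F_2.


P^4(F_2) has (q^(n+1) - 1)/(q - 1) points.
= 2^4 + 2^3 + 2^2 + 2^1 + 2^0
= 16 + 8 + 4 + 2 + 1
= 31

31


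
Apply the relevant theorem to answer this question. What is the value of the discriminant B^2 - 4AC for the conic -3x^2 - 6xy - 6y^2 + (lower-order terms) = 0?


The discriminant of a conic Ax^2 + Bxy + Cy^2 + ... = 0 is B^2 - 4AC.
B^2 = (-6)^2 = 36
4AC = 4*(-3)*(-6) = 72
Discriminant = 36 - 72 = -36

-36


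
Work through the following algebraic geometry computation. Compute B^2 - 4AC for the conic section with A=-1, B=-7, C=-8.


The discriminant of a conic Ax^2 + Bxy + Cy^2 + ... = 0 is B^2 - 4AC.
B^2 = (-7)^2 = 49
4AC = 4*(-1)*(-8) = 32
Discriminant = 49 - 32 = 17

17


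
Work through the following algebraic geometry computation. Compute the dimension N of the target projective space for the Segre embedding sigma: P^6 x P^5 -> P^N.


The Segre embedding maps P^m x P^n into P^N via
all products of coordinates from each factor.
N = (m+1)(n+1) - 1
N = (6+1)(5+1) - 1
N = 7*6 - 1
N = 42 - 1 = 41

41


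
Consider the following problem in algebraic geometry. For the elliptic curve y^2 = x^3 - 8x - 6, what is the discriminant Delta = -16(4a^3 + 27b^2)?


Compute each component:
4a^3 = 4*(-8)^3 = 4*(-512) = -2048
27b^2 = 27*(-6)^2 = 27*36 = 972
4a^3 + 27b^2 = -2048 + 972 = -1076
Delta = -16*(-1076) = 17216

17216


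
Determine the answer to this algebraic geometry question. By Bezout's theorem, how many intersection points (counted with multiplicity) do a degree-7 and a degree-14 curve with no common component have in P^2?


Bezout's theorem states the intersection count equals the product of degrees.
Intersection count = 7 * 14 = 98

98


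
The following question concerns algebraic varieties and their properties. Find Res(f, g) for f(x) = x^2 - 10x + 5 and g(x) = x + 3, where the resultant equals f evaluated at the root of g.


For Res(f, x - c), we evaluate f at x = c.
f(-3) = (-3)^2 - 10*(-3) + 5
= 9 + 30 + 5
= 39 + 5 = 44
Res(f, g) = 44

44


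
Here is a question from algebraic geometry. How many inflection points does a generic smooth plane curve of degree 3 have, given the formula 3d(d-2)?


For a general smooth plane curve C of degree d, the inflection points are
the intersection of C with its Hessian curve, which has degree 3(d-2).
By Bezout, the total intersection number is d * 3(d-2) = 3 * 3 = 9.
For a general curve every flex is ordinary, so each contributes
multiplicity 1 to C·Hess(C), and the number of distinct inflection
points is 3d(d-2).
Inflection points = 3*3*(3-2) = 3*3*1 = 9

9


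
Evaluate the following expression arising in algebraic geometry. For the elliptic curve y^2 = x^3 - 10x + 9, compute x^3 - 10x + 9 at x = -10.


Compute x^3 - 10x + 9 at x = -10:
x^3 = (-10)^3 = -1000
(-10)*x = (-10)*(-10) = 100
Sum: -1000 + 100 + 9 = -891

-891


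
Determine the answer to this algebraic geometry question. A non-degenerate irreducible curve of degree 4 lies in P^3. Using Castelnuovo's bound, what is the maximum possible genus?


Castelnuovo's bound: write d - 1 = m(r-1) + epsilon with 0 <= epsilon < r-1.
d - 1 = 4 - 1 = 3
r - 1 = 3 - 1 = 2
3 = 1*2 + 1, so m = 1, epsilon = 1
pi(d, r) = m(m-1)(r-1)/2 + m*epsilon
= 1*0*2/2 + 1*1
= 0/2 + 1
= 0 + 1 = 1

1


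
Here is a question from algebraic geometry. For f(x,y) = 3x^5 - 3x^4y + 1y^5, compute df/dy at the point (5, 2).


df/dy = (-3)*x^4 + 5*1*y^4
At (5,2): (-3)*5^4 + 5*1*2^4
= -1875 + 80
= -1795

-1795


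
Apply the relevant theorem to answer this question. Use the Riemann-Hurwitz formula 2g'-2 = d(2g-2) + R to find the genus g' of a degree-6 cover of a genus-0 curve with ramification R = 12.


Riemann-Hurwitz formula: 2g' - 2 = d(2g - 2) + R
Given: d = 6, g = 0, R = 12
2g' - 2 = 6*(2*0 - 2) + 12
2g' - 2 = 6*(-2) + 12
2g' - 2 = -12 + 12 = 0
2g' = 2
g' = 1

1


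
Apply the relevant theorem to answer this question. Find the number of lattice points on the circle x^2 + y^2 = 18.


Systematically check integer values of x where x^2 <= 18.
For each valid x, check if 18 - x^2 is a perfect square.
x=3: 18 - 9 = 9, sqrt = 3 (valid)
Total integer solutions found: 4

4


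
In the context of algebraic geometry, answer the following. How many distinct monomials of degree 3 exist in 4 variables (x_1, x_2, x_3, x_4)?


The number of degree-3 monomials in 4 variables is C(d+n-1, n-1).
= C(3+4-1, 4-1) = C(6, 3)
= 20

20


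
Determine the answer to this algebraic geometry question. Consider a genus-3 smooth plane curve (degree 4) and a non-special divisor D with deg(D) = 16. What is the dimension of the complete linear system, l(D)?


First, compute the genus of a smooth plane curve of degree 4:
g = (d-1)(d-2)/2 = (4-1)(4-2)/2 = 3
For a non-special divisor D (i.e., h^1(D) = 0), Riemann-Roch gives:
l(D) = deg(D) - g + 1
Since deg(D) = 16 >= 2g - 1 = 5, D is non-special.
l(D) = 16 - 3 + 1 = 14

14


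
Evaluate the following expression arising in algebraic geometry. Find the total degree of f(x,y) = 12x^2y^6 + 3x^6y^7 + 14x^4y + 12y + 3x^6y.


Examine each term for its total degree (sum of exponents).
  Term '12x^2y^6' has total degree 2+6 = 8.
  Term '3x^6y^7' has total degree 6+7 = 13.
  Term '14x^4y' has total degree 4+1 = 5.
  Term '12y' has total degree 0+1 = 1.
  Term '3x^6y' has total degree 6+1 = 7.
The maximum total degree among all terms is 13.

13


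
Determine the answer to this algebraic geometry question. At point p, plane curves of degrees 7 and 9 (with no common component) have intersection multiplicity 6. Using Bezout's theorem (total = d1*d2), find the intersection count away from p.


By Bezout's theorem, the total intersection number is d1 * d2.
Total = 7 * 9 = 63
Intersection multiplicity at p = 6
Remaining intersections = 63 - 6 = 57

57


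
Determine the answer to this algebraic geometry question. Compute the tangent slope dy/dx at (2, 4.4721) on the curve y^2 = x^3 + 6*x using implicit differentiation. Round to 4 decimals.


Using implicit differentiation of y^2 = x^3 + 6*x:
2y * dy/dx = 3x^2 + 6
dy/dx = (3x^2 + 6)/(2y)
Numerator: 3*2^2 + 6 = 18
Denominator: 2*4.4721 = 8.9442
dy/dx = 18/8.9442 = 2.0125

2.0125


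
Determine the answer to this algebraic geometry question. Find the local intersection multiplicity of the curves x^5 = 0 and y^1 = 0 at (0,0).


The intersection multiplicity of V(x^a) and V(y^b) at the origin is:
I(O; V(x^5), V(y^1)) = dim_k(k[x,y]/(x^5, y^1))
A basis for k[x,y]/(x^5, y^1) is the set of monomials x^i * y^j
where 0 <= i < 5 and 0 <= j < 1.
The number of such monomials is 5 * 1 = 5

5


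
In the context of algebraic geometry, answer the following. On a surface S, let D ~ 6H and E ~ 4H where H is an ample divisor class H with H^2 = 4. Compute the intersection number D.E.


Using bilinearity of the intersection pairing on a surface S:
(aH).(bH) = ab * (H.H)
We have H^2 = 4.
D.E = (6H).(4H) = 6*4*4
= 24*4
= 96

96


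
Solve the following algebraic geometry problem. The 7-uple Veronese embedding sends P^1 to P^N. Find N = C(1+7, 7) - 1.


The Veronese embedding v_d: P^n -> P^N maps each point to all
degree-d monomials in n+1 homogeneous coordinates.
N = C(n+d, d) - 1
N = C(1+7, 7) - 1
N = C(8, 7) - 1
C(8, 7) = 8
N = 8 - 1 = 7

7


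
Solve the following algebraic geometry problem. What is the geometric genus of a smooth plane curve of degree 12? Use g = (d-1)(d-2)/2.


Using the genus formula for smooth plane curves:
g = (d-1)(d-2)/2
g = (12-1)(12-2)/2
g = 11*10/2
g = 110/2 = 55

55


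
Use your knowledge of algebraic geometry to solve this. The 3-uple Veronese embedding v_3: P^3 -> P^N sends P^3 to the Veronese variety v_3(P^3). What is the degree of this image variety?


The Veronese variety v_3(P^3) has degree d^r.
d^r = 3^3 = 27

27


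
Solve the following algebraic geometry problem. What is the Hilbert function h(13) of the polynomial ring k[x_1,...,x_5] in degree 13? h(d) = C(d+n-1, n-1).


The Hilbert function for the polynomial ring in 5 variables is:
h(d) = C(d+n-1, n-1)
h(13) = C(13+5-1, 5-1) = C(17, 4)
= 17! / (4! * 13!)
= 2380

2380


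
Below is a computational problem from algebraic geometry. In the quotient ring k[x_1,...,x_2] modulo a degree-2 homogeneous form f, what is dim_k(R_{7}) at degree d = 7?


For R = k[x_1,...,x_n]/(f) with f homogeneous of degree e:
The Hilbert series is (1 - t^e)/(1 - t)^n.
So h(d) = C(d+n-1, n-1) - C(d-e+n-1, n-1) for d >= e.
With n=2, e=2, d=7:
C(7+2-1, 2-1) = C(8, 1) = 8
C(7-2+2-1, 2-1) = C(6, 1) = 6
h(7) = 8 - 6 = 2

2


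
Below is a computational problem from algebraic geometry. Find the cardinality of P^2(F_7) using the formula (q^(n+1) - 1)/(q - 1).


P^2(F_7) has (q^(n+1) - 1)/(q - 1) points.
= 7^2 + 7^1 + 7^0
= 49 + 7 + 1
= 57

57


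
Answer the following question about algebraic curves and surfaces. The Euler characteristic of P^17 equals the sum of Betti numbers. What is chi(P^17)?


The complex projective space P^17 has one cell in each even real dimension 0, 2, ..., 34.
The cohomology groups are H^{2k}(P^17) = Z for k = 0,...,17, and 0 otherwise.
Euler characteristic = sum of Betti numbers = 1 per even-dimensional cohomology group.
chi(P^17) = 17 + 1 = 18

18


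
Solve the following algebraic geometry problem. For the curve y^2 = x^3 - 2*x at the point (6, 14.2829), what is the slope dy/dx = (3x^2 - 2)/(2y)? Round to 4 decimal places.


Using implicit differentiation of y^2 = x^3 - 2*x:
2y * dy/dx = 3x^2 - 2
dy/dx = (3x^2 - 2)/(2y)
Numerator: 3*6^2 - 2 = 106
Denominator: 2*14.2829 = 28.5658
dy/dx = 106/28.5658 = 3.7107

3.7107


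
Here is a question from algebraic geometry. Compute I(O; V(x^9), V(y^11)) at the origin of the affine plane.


The intersection multiplicity of V(x^a) and V(y^b) at the origin is:
I(O; V(x^9), V(y^11)) = dim_k(k[x,y]/(x^9, y^11))
A basis for k[x,y]/(x^9, y^11) is the set of monomials x^i * y^j
where 0 <= i < 9 and 0 <= j < 11.
The number of such monomials is 9 * 11 = 99

99


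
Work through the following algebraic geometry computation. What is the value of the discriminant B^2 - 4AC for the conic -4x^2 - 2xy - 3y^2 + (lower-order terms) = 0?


The discriminant of a conic Ax^2 + Bxy + Cy^2 + ... = 0 is B^2 - 4AC.
B^2 = (-2)^2 = 4
4AC = 4*(-4)*(-3) = 48
Discriminant = 4 - 48 = -44

-44


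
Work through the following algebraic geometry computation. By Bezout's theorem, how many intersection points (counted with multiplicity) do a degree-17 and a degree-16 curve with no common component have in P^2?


Bezout's theorem states the intersection count equals the product of degrees.
Intersection count = 17 * 16 = 272

272


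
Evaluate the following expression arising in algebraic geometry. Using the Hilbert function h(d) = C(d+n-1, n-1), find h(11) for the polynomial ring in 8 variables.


The Hilbert function for the polynomial ring in 8 variables is:
h(d) = C(d+n-1, n-1)
h(11) = C(11+8-1, 8-1) = C(18, 7)
= 18! / (7! * 11!)
= 31824

31824


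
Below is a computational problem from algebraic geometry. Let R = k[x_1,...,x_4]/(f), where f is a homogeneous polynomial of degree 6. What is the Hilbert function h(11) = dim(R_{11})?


For R = k[x_1,...,x_n]/(f) with f homogeneous of degree e:
The Hilbert series is (1 - t^e)/(1 - t)^n.
So h(d) = C(d+n-1, n-1) - C(d-e+n-1, n-1) for d >= e.
With n=4, e=6, d=11:
C(11+4-1, 4-1) = C(14, 3) = 364
C(11-6+4-1, 4-1) = C(8, 3) = 56
h(11) = 364 - 56 = 308

308


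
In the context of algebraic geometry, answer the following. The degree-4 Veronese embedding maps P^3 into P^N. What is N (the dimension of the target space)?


The Veronese embedding v_d: P^n -> P^N maps each point to all
degree-d monomials in n+1 homogeneous coordinates.
N = C(n+d, d) - 1
N = C(3+4, 4) - 1
N = C(7, 4) - 1
C(7, 4) = 35
N = 35 - 1 = 34

34


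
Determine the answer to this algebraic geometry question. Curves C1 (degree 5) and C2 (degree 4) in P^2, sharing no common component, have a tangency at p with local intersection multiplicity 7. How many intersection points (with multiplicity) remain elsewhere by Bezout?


By Bezout's theorem, the total intersection number is d1 * d2.
Total = 5 * 4 = 20
Intersection multiplicity at p = 7
Remaining intersections = 20 - 7 = 13

13


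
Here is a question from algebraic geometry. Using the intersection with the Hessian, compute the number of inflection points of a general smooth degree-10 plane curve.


For a general smooth plane curve C of degree d, the inflection points are
the intersection of C with its Hessian curve, which has degree 3(d-2).
By Bezout, the total intersection number is d * 3(d-2) = 10 * 24 = 240.
For a general curve every flex is ordinary, so each contributes
multiplicity 1 to C·Hess(C), and the number of distinct inflection
points is 3d(d-2).
Inflection points = 3*10*(10-2) = 3*10*8 = 240

240


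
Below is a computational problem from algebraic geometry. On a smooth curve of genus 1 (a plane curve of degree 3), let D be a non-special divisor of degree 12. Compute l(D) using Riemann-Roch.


First, compute the genus of a smooth plane curve of degree 3:
g = (d-1)(d-2)/2 = (3-1)(3-2)/2 = 1
For a non-special divisor D (i.e., h^1(D) = 0), Riemann-Roch gives:
l(D) = deg(D) - g + 1
Since deg(D) = 12 >= 2g - 1 = 1, D is non-special.
l(D) = 12 - 1 + 1 = 12

12


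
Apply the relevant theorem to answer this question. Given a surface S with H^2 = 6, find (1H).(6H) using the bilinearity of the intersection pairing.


Using bilinearity of the intersection pairing on a surface S:
(aH).(bH) = ab * (H.H)
We have H^2 = 6.
D.E = (1H).(6H) = 1*6*6
= 6*6
= 36

36


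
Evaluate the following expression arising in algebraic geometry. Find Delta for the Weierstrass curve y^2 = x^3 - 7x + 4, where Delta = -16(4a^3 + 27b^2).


Compute each component:
4a^3 = 4*(-7)^3 = 4*(-343) = -1372
27b^2 = 27*4^2 = 27*16 = 432
4a^3 + 27b^2 = -1372 + 432 = -940
Delta = -16*(-940) = 15040

15040


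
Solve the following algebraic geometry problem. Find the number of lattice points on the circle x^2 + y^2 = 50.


Systematically check integer values of x where x^2 <= 50.
For each valid x, check if 50 - x^2 is a perfect square.
x=1: 50 - 1 = 49, sqrt = 7 (valid)
x=5: 50 - 25 = 25, sqrt = 5 (valid)
x=7: 50 - 49 = 1, sqrt = 1 (valid)
Total integer solutions found: 12

12


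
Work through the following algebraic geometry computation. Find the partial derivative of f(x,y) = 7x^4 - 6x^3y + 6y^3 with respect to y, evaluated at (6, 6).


df/dy = (-6)*x^3 + 3*6*y^2
At (6,6): (-6)*6^3 + 3*6*6^2
= -1296 + 648
= -648

-648


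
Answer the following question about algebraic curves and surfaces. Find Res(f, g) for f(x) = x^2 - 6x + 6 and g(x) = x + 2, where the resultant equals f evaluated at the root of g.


For Res(f, x - c), we evaluate f at x = c.
f(-2) = (-2)^2 - 6*(-2) + 6
= 4 + 12 + 6
= 16 + 6 = 22
Res(f, g) = 22

22


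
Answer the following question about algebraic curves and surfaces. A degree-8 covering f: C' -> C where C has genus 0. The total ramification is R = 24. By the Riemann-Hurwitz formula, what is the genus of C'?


Riemann-Hurwitz formula: 2g' - 2 = d(2g - 2) + R
Given: d = 8, g = 0, R = 24
2g' - 2 = 8*(2*0 - 2) + 24
2g' - 2 = 8*(-2) + 24
2g' - 2 = -16 + 24 = 8
2g' = 10
g' = 5

5


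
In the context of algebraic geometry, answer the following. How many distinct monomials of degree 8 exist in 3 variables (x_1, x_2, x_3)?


The number of degree-8 monomials in 3 variables is C(d+n-1, n-1).
= C(8+3-1, 3-1) = C(10, 2)
= 45

45


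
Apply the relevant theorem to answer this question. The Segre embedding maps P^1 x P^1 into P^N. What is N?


The Segre embedding maps P^m x P^n into P^N via
all products of coordinates from each factor.
N = (m+1)(n+1) - 1
N = (1+1)(1+1) - 1
N = 2*2 - 1
N = 4 - 1 = 3

3


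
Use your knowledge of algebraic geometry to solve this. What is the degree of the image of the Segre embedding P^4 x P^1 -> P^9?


The degree of the Segre variety P^4 x P^1 is C(m+n, m).
= C(5, 4)
= 5

5


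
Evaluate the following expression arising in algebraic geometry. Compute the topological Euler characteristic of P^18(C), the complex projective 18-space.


The complex projective space P^18 has one cell in each even real dimension 0, 2, ..., 36.
The cohomology groups are H^{2k}(P^18) = Z for k = 0,...,18, and 0 otherwise.
Euler characteristic = sum of Betti numbers = 1 per even-dimensional cohomology group.
chi(P^18) = 18 + 1 = 19

19


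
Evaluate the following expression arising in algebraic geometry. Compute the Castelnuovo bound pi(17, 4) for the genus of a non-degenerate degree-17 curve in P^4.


Castelnuovo's bound: write d - 1 = m(r-1) + epsilon with 0 <= epsilon < r-1.
d - 1 = 17 - 1 = 16
r - 1 = 4 - 1 = 3
16 = 5*3 + 1, so m = 5, epsilon = 1
pi(d, r) = m(m-1)(r-1)/2 + m*epsilon
= 5*4*3/2 + 5*1
= 60/2 + 5
= 30 + 5 = 35

35


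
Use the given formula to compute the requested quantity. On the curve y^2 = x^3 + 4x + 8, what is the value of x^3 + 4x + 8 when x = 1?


Compute x^3 + 4x + 8 at x = 1:
x^3 = 1^3 = 1
4*x = 4*1 = 4
Sum: 1 + 4 + 8 = 13

13


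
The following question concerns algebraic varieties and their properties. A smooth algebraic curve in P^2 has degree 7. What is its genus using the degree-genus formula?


Using the genus formula for smooth plane curves:
g = (d-1)(d-2)/2
g = (7-1)(7-2)/2
g = 6*5/2
g = 30/2 = 15

15


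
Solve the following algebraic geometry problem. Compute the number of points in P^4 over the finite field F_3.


P^4(F_3) has (q^(n+1) - 1)/(q - 1) points.
= 3^4 + 3^3 + 3^2 + 3^1 + 3^0
= 81 + 27 + 9 + 3 + 1
= 121

121


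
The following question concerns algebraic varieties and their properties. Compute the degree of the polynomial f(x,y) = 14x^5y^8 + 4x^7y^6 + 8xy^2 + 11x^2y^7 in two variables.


Examine each term for its total degree (sum of exponents).
  Term '14x^5y^8' has total degree 5+8 = 13.
  Term '4x^7y^6' has total degree 7+6 = 13.
  Term '8xy^2' has total degree 1+2 = 3.
  Term '11x^2y^7' has total degree 2+7 = 9.
The maximum total degree among all terms is 13.

13


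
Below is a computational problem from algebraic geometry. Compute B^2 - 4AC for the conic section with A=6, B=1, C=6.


The discriminant of a conic Ax^2 + Bxy + Cy^2 + ... = 0 is B^2 - 4AC.
B^2 = 1^2 = 1
4AC = 4*6*6 = 144
Discriminant = 1 - 144 = -143

-143
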